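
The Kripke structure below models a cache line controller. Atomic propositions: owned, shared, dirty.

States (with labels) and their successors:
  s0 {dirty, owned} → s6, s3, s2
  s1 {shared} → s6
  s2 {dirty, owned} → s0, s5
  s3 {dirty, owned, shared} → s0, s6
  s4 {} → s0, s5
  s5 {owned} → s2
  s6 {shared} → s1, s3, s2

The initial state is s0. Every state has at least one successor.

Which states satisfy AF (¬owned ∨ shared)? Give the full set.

{s1, s3, s4, s6}

States satisfying ¬owned ∨ shared: {s1, s3, s4, s6}.
States satisfying AF (¬owned ∨ shared): {s1, s3, s4, s6}.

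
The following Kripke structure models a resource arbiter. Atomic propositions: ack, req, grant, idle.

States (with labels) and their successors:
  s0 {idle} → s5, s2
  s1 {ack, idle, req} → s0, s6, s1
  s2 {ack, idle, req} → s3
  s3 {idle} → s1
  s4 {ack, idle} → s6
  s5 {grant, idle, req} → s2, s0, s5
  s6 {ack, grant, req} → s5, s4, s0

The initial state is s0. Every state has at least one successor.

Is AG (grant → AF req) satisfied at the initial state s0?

States satisfying grant → AF req: {s0, s1, s2, s3, s4, s5, s6}.
States satisfying AG (grant → AF req): {s0, s1, s2, s3, s4, s5, s6}.
Every state reachable from s0 satisfies grant → AF req.
s0 ∈ Sat(AG (grant → AF req)).

Holds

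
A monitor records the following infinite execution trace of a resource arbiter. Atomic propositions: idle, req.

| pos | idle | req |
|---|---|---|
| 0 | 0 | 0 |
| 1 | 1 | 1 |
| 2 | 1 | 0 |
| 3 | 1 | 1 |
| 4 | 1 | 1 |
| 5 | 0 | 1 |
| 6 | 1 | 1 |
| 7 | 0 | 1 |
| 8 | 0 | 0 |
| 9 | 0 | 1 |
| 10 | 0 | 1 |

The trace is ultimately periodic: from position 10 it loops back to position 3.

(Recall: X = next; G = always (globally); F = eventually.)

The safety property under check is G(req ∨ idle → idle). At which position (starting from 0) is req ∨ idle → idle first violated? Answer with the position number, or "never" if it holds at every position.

Check req ∨ idle → idle at each position in order: 0 ✓, 1 ✓, 2 ✓, 3 ✓, 4 ✓.
At position 5 the labels are {req}, so req ∨ idle → idle is false there. This is the first violation.

5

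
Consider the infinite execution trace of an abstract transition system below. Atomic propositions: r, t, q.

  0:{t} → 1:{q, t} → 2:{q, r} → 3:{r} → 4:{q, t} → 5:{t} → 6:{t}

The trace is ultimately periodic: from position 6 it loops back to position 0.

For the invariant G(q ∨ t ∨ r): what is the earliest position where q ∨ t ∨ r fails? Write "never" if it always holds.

never

q ∨ t ∨ r holds at every position 0..6, and those are all the positions the trace ever visits, so the invariant G(q ∨ t ∨ r) is never violated.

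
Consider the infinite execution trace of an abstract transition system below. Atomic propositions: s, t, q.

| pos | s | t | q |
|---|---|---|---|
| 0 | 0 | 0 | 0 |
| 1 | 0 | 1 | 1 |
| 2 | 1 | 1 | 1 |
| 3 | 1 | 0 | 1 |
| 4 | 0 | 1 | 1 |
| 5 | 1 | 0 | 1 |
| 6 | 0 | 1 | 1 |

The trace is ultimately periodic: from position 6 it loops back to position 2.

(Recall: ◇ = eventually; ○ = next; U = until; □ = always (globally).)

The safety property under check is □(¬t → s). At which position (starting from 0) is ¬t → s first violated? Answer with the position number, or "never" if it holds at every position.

At position 0 the labels are {}, so ¬t → s is false there. This is the first violation.

0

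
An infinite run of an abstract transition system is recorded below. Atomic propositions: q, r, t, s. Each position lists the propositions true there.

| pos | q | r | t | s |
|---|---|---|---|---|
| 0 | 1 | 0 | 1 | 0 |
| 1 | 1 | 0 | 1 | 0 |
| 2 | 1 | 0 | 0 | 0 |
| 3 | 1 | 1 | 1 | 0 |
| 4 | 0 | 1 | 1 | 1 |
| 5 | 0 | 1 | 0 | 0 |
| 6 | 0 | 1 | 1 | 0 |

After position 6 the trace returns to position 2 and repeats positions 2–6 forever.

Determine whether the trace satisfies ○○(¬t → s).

The position after 0 is 1; ○(¬t → s) is false there.

Does not hold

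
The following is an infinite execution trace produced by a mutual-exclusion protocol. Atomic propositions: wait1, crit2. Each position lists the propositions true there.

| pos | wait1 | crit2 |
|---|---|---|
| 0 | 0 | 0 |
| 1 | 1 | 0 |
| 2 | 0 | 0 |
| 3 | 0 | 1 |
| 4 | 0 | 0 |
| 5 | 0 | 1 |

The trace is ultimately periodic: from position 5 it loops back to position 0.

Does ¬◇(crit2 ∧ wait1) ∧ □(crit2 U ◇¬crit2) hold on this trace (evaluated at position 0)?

crit2 U ◇¬crit2 holds at every position 0..5, and those are all positions ever visited, so □(crit2 U ◇¬crit2) holds.
At position 0: ¬◇(crit2 ∧ wait1) is true; □(crit2 U ◇¬crit2) is true; so ¬◇(crit2 ∧ wait1) ∧ □(crit2 U ◇¬crit2) is true.

Satisfied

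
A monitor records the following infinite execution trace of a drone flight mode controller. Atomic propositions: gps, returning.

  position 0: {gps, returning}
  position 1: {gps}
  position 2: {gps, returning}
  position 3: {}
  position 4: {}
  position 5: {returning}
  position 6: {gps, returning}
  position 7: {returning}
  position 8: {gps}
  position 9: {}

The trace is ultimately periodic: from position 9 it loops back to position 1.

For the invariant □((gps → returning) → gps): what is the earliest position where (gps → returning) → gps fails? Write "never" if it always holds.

Check (gps → returning) → gps at each position in order: 0 ✓, 1 ✓, 2 ✓.
At position 3 the labels are {}, so (gps → returning) → gps is false there. This is the first violation.

3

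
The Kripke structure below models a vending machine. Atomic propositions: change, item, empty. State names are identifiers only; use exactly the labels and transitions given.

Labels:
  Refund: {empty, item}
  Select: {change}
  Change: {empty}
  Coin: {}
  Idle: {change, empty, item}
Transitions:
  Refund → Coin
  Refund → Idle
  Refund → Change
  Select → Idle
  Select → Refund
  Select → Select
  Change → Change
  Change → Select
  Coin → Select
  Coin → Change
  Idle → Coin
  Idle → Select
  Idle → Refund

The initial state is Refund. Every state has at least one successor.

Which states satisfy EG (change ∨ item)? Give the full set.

{Refund, Select, Idle}

States satisfying change ∨ item: {Refund, Select, Idle}.
States satisfying EG (change ∨ item): {Refund, Select, Idle}.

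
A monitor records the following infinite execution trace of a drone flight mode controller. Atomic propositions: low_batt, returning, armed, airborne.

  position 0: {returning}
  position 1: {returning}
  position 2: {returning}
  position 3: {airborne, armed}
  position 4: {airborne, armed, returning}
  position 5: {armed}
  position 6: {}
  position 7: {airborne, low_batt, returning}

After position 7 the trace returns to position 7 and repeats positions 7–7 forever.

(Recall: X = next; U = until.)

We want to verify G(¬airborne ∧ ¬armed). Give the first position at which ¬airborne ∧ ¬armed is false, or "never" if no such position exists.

Check ¬airborne ∧ ¬armed at each position in order: 0 ✓, 1 ✓, 2 ✓.
At position 3 the labels are {airborne, armed}, so ¬airborne ∧ ¬armed is false there. This is the first violation.

3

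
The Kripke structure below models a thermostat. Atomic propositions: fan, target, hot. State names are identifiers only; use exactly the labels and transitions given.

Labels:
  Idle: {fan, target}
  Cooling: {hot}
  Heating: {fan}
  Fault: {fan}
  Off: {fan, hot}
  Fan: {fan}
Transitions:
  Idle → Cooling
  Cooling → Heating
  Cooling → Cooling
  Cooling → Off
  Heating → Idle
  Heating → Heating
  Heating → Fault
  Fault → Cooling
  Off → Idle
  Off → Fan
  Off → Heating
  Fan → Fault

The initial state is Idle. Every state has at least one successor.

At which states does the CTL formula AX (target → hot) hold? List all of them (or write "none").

{Idle, Cooling, Fault, Fan}

States satisfying target → hot: {Cooling, Heating, Fault, Off, Fan}.
States satisfying AX (target → hot): {Idle, Cooling, Fault, Fan}.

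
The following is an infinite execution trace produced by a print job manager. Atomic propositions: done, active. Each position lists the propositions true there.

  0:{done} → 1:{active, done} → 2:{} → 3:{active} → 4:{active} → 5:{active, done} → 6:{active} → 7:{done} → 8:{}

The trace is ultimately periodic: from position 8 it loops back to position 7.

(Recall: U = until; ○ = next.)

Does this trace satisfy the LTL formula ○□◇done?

The position after 0 is 1; □◇done is true there.

Satisfied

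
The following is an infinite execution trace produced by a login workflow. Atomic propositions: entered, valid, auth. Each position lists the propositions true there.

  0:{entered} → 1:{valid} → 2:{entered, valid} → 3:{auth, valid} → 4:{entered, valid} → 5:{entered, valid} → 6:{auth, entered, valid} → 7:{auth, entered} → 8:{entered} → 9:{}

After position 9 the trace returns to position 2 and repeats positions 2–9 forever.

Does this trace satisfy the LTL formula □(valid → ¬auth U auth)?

Holds

valid → ¬auth U auth holds at every position 0..9, and those are all positions ever visited, so □(valid → ¬auth U auth) holds.
Positions where valid holds: 1, 2, 3, 4, 5, 6.
Check ¬auth U auth at each: 1→ok, 2→ok, 3→ok, 4→ok, 5→ok, 6→ok.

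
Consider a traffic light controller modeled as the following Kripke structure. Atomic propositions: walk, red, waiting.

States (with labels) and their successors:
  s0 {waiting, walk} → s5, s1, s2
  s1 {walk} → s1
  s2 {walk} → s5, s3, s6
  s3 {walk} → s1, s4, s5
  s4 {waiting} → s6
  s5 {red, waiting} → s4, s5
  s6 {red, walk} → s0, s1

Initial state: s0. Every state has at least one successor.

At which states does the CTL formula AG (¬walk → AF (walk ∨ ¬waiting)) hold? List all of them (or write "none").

{s1}

States satisfying ¬walk → AF (walk ∨ ¬waiting): {s0, s1, s2, s3, s4, s6}.
States satisfying AG (¬walk → AF (walk ∨ ¬waiting)): {s1}.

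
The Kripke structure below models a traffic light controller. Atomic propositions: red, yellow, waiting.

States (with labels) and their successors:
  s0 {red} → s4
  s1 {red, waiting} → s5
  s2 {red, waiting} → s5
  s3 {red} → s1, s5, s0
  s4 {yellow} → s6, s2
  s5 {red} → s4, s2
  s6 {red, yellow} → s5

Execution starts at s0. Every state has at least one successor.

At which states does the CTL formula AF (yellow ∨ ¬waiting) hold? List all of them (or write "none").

{s0, s1, s2, s3, s4, s5, s6}

States satisfying yellow ∨ ¬waiting: {s0, s3, s4, s5, s6}.
States satisfying AF (yellow ∨ ¬waiting): {s0, s1, s2, s3, s4, s5, s6}.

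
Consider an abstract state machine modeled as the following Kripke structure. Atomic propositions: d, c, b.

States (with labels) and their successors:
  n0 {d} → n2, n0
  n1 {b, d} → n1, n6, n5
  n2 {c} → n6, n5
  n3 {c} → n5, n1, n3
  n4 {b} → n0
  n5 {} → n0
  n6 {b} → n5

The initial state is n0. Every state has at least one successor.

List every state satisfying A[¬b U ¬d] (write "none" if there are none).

States satisfying ¬b: {n0, n2, n3, n5}.
States satisfying ¬d: {n2, n3, n4, n5, n6}.
States satisfying A[¬b U ¬d]: {n2, n3, n4, n5, n6}.

{n2, n3, n4, n5, n6}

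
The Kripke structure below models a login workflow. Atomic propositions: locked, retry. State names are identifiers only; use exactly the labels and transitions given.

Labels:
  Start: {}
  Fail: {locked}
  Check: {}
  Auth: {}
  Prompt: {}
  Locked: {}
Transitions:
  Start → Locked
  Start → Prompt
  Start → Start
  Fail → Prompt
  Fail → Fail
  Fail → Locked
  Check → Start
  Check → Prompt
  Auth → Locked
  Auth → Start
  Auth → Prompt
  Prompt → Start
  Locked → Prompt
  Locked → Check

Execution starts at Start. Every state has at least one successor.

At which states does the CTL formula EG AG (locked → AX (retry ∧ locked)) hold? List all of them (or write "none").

{Start, Check, Auth, Prompt, Locked}

States satisfying AG (locked → AX (retry ∧ locked)): {Start, Check, Auth, Prompt, Locked}.
States satisfying EG AG (locked → AX (retry ∧ locked)): {Start, Check, Auth, Prompt, Locked}.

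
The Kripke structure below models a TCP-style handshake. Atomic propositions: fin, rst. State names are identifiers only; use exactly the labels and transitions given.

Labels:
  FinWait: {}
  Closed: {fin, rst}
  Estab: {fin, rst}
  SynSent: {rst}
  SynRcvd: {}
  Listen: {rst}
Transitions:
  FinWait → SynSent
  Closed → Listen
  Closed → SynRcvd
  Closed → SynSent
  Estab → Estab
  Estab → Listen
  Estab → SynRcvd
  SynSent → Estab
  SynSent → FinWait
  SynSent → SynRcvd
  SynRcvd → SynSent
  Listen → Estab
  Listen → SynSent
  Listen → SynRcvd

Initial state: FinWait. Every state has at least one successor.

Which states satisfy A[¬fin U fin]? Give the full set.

States satisfying ¬fin: {FinWait, SynSent, SynRcvd, Listen}.
States satisfying fin: {Closed, Estab}.
States satisfying A[¬fin U fin]: {Closed, Estab}.

{Closed, Estab}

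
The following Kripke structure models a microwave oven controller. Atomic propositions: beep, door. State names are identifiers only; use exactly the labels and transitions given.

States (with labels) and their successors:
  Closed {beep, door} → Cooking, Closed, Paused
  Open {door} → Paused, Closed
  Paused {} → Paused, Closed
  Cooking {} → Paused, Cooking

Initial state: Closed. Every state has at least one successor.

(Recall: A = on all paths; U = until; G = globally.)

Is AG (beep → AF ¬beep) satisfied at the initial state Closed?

States satisfying beep → AF ¬beep: {Open, Paused, Cooking}.
States satisfying AG (beep → AF ¬beep): ∅.
Closed is reachable from Closed and violates beep → AF ¬beep, so AG fails at Closed.
Closed ∉ Sat(AG (beep → AF ¬beep)).

Does not hold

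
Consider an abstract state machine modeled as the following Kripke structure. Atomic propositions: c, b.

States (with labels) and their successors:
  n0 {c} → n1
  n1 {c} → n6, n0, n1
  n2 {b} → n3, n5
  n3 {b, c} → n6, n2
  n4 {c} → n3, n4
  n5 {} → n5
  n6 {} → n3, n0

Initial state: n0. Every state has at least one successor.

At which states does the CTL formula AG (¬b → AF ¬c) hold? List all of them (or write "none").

States satisfying ¬b → AF ¬c: {n2, n3, n5, n6}.
States satisfying AG (¬b → AF ¬c): {n5}.

{n5}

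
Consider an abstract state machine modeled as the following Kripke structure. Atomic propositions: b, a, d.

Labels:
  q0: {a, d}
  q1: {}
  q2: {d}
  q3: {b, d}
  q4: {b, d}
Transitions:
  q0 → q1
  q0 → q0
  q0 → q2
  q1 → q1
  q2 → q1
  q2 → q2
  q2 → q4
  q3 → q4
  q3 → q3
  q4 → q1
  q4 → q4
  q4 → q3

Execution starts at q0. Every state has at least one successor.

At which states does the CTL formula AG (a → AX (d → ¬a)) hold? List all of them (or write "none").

{q1, q2, q3, q4}

States satisfying a → AX (d → ¬a): {q1, q2, q3, q4}.
States satisfying AG (a → AX (d → ¬a)): {q1, q2, q3, q4}.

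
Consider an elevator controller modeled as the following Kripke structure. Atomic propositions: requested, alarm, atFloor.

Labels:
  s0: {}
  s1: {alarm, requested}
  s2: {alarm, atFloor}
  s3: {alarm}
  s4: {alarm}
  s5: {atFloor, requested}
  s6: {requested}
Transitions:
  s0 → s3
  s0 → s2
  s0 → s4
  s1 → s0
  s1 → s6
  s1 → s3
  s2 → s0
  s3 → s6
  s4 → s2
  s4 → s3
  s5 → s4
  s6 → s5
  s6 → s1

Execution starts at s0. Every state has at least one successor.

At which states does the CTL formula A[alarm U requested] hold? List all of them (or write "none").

{s1, s3, s5, s6}

States satisfying alarm: {s1, s2, s3, s4}.
States satisfying requested: {s1, s5, s6}.
States satisfying A[alarm U requested]: {s1, s3, s5, s6}.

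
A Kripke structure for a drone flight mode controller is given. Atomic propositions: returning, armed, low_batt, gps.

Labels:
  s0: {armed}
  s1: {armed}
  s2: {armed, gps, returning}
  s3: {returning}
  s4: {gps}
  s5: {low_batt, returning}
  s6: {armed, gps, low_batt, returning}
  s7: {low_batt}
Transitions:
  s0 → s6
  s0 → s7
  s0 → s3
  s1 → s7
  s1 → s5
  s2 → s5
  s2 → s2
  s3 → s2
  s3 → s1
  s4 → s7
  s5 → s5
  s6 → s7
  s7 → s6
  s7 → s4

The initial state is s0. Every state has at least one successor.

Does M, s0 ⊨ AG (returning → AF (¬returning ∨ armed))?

States satisfying returning → AF (¬returning ∨ armed): {s0, s1, s2, s3, s4, s6, s7}.
States satisfying AG (returning → AF (¬returning ∨ armed)): {s4, s6, s7}.
s5 is reachable from s0 and violates returning → AF (¬returning ∨ armed), so AG fails at s0.
s0 ∉ Sat(AG (returning → AF (¬returning ∨ armed))).

Does not hold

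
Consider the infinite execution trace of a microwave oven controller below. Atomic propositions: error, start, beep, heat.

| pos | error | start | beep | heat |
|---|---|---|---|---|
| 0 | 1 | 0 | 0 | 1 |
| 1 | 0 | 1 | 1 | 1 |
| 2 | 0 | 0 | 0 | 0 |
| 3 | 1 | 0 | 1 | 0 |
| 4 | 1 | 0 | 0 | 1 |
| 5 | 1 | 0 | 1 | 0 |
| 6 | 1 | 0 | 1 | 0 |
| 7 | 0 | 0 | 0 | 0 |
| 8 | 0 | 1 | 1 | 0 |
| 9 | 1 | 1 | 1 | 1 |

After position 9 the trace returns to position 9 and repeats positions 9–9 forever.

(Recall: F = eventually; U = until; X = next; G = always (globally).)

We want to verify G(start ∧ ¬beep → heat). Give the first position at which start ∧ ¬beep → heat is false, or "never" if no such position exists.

start ∧ ¬beep → heat holds at every position 0..9, and those are all the positions the trace ever visits, so the invariant G(start ∧ ¬beep → heat) is never violated.

never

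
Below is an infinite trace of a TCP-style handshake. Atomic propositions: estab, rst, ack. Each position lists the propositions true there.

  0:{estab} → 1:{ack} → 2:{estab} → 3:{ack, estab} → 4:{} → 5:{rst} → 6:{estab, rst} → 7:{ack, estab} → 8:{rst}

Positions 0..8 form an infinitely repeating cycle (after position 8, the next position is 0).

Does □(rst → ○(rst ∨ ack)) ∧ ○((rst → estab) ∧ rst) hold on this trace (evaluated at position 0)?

rst → ○(rst ∨ ack) must hold at every position from 0 onward. It fails at position 8, so □(rst → ○(rst ∨ ack)) is false.
Positions where rst holds: 5, 6, 8.
Check ○(rst ∨ ack) at each: 5→ok, 6→ok, 8→fails.
The position after 0 is 1; (rst → estab) ∧ rst is false there.
At position 0: □(rst → ○(rst ∨ ack)) is false; ○((rst → estab) ∧ rst) is false; so □(rst → ○(rst ∨ ack)) ∧ ○((rst → estab) ∧ rst) is false.

Violated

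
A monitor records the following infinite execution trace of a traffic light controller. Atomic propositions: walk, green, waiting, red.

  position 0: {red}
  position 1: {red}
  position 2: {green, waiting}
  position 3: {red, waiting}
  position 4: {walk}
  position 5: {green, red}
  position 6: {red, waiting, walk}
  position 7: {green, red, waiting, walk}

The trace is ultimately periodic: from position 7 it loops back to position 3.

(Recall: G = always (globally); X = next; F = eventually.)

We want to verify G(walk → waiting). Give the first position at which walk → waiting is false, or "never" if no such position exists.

Check walk → waiting at each position in order: 0 ✓, 1 ✓, 2 ✓, 3 ✓.
At position 4 the labels are {walk}, so walk → waiting is false there. This is the first violation.

4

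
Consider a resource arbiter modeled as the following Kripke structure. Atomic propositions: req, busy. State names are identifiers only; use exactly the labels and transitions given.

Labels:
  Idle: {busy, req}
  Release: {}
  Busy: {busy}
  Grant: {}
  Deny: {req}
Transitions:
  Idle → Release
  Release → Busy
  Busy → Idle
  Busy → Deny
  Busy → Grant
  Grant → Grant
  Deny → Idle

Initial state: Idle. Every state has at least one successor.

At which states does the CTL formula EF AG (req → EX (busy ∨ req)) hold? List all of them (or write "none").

{Idle, Release, Busy, Grant, Deny}

States satisfying AG (req → EX (busy ∨ req)): {Grant}.
States satisfying EF AG (req → EX (busy ∨ req)): {Idle, Release, Busy, Grant, Deny}.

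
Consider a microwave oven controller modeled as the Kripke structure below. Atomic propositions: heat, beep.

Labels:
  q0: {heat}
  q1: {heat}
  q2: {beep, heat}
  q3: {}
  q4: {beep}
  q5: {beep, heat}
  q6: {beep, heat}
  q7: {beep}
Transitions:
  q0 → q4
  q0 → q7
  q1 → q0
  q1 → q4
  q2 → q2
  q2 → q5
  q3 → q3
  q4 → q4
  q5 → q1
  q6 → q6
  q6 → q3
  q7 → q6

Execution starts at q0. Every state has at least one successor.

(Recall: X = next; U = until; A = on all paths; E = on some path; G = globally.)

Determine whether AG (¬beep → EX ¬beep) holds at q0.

Does not hold

States satisfying ¬beep → EX ¬beep: {q1, q2, q3, q4, q5, q6, q7}.
States satisfying AG (¬beep → EX ¬beep): {q3, q4, q6, q7}.
q0 is reachable from q0 and violates ¬beep → EX ¬beep, so AG fails at q0.
q0 ∉ Sat(AG (¬beep → EX ¬beep)).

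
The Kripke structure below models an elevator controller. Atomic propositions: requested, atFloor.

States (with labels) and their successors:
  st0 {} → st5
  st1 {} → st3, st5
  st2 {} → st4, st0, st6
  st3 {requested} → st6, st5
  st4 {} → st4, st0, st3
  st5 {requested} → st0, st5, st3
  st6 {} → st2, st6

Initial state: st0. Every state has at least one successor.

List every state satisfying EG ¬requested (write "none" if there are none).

{st2, st4, st6}

States satisfying ¬requested: {st0, st1, st2, st4, st6}.
States satisfying EG ¬requested: {st2, st4, st6}.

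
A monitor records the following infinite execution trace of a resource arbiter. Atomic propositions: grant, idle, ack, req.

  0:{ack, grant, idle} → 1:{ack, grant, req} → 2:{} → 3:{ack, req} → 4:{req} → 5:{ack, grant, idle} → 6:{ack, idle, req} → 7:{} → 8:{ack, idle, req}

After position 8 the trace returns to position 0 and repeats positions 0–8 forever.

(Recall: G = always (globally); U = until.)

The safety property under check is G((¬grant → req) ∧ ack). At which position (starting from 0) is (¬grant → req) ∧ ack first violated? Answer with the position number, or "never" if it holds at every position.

Check (¬grant → req) ∧ ack at each position in order: 0 ✓, 1 ✓.
At position 2 the labels are {}, so (¬grant → req) ∧ ack is false there. This is the first violation.

2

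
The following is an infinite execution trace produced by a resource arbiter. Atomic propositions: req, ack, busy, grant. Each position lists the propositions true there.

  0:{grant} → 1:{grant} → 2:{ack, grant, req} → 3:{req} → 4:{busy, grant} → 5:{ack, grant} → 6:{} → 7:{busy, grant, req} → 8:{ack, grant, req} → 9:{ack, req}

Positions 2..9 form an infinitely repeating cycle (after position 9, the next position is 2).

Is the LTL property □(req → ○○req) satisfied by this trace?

req → ○○req must hold at every position from 0 onward. It fails at position 2, so □(req → ○○req) is false.
Positions where req holds: 2, 3, 7, 8, 9.
Check ○○req at each: 2→fails, 3→fails, 7→ok, 8→ok, 9→ok.

No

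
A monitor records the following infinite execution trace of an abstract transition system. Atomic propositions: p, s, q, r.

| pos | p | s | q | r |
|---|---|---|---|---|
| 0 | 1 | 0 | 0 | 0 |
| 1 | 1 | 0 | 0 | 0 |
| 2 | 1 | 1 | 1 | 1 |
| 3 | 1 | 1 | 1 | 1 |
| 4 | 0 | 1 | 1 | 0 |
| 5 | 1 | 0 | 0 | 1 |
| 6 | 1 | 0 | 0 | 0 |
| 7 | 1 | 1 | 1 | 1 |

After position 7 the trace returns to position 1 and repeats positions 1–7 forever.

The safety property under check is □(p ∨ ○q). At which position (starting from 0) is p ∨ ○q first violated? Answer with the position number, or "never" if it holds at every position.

Check p ∨ ○q at each position in order: 0 ✓, 1 ✓, 2 ✓, 3 ✓.
At position 4 the labels are {q, s} and the next position 5 has {p, r}, so p ∨ ○q is false there. This is the first violation.

4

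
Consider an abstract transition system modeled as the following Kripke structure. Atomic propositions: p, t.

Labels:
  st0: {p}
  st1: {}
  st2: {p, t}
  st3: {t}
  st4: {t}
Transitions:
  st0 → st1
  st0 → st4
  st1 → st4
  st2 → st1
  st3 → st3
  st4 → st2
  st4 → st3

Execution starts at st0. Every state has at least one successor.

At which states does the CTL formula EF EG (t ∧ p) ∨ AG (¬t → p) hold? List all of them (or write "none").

States satisfying EG (t ∧ p): ∅.
States satisfying EF EG (t ∧ p): ∅.
States satisfying ¬t → p: {st0, st2, st3, st4}.
States satisfying AG (¬t → p): {st3}.
States satisfying EF EG (t ∧ p) ∨ AG (¬t → p): {st3}.

{st3}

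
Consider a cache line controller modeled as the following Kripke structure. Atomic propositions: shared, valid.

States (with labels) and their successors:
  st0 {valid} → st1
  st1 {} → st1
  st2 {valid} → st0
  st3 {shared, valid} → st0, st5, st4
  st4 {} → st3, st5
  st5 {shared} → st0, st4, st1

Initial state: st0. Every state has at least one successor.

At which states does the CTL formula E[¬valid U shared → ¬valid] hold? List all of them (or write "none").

{st0, st1, st2, st4, st5}

States satisfying ¬valid: {st1, st4, st5}.
States satisfying shared → ¬valid: {st0, st1, st2, st4, st5}.
States satisfying E[¬valid U shared → ¬valid]: {st0, st1, st2, st4, st5}.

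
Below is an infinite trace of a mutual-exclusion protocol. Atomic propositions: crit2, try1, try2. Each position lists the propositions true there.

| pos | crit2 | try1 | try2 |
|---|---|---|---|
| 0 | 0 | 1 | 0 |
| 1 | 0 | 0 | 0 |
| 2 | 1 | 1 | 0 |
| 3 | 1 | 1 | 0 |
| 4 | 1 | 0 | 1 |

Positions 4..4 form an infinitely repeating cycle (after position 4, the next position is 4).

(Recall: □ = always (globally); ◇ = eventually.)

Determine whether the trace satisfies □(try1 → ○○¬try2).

try1 → ○○¬try2 must hold at every position from 0 onward. It fails at position 2, so □(try1 → ○○¬try2) is false.
Positions where try1 holds: 0, 2, 3.
Check ○○¬try2 at each: 0→ok, 2→fails, 3→fails.

No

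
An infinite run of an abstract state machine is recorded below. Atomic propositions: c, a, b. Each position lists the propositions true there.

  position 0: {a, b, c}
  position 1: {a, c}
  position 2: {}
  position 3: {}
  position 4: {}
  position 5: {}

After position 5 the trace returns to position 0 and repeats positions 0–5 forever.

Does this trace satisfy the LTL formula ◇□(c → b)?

Violated

□(c → b) is false at every position 0..5, so it never becomes true and ◇□(c → b) fails.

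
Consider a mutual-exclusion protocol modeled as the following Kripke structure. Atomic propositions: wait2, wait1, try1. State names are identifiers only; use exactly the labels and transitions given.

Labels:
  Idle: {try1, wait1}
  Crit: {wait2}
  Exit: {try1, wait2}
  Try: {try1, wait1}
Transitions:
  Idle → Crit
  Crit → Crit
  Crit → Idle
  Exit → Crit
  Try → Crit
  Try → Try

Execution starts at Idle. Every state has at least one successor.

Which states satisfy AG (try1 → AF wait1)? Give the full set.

{Idle, Crit, Try}

States satisfying try1 → AF wait1: {Idle, Crit, Try}.
States satisfying AG (try1 → AF wait1): {Idle, Crit, Try}.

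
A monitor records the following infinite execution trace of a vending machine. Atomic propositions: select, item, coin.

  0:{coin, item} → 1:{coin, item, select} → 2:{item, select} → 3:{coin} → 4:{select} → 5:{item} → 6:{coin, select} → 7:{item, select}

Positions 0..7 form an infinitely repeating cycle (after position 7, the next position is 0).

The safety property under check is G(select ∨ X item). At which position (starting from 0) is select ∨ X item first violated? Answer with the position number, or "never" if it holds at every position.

Check select ∨ X item at each position in order: 0 ✓, 1 ✓, 2 ✓.
At position 3 the labels are {coin} and the next position 4 has {select}, so select ∨ X item is false there. This is the first violation.

3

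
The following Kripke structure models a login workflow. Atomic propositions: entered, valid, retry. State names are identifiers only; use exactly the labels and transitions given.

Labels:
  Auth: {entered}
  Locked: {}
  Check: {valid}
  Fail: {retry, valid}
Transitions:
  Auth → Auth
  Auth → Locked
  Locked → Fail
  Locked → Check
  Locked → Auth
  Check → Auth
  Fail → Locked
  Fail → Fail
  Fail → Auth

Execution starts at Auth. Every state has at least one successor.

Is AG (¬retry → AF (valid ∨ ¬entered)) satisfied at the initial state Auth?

No

States satisfying ¬retry → AF (valid ∨ ¬entered): {Locked, Check, Fail}.
States satisfying AG (¬retry → AF (valid ∨ ¬entered)): ∅.
Auth is reachable from Auth and violates ¬retry → AF (valid ∨ ¬entered), so AG fails at Auth.
Auth ∉ Sat(AG (¬retry → AF (valid ∨ ¬entered))).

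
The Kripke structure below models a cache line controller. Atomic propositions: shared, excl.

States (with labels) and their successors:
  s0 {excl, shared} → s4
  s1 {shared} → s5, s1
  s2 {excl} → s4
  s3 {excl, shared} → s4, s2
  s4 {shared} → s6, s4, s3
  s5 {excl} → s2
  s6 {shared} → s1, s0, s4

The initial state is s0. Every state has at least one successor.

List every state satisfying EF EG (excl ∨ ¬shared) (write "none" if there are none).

States satisfying EG (excl ∨ ¬shared): ∅.
States satisfying EF EG (excl ∨ ¬shared): ∅.

none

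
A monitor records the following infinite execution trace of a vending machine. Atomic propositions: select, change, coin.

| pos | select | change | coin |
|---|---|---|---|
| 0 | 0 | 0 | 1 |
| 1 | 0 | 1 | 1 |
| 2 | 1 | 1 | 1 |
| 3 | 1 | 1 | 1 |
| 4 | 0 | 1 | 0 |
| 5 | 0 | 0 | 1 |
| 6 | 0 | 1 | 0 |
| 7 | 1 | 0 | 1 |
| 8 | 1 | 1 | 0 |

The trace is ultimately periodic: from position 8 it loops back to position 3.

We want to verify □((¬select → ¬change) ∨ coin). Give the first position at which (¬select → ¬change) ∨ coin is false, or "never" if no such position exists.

4

Check (¬select → ¬change) ∨ coin at each position in order: 0 ✓, 1 ✓, 2 ✓, 3 ✓.
At position 4 the labels are {change}, so (¬select → ¬change) ∨ coin is false there. This is the first violation.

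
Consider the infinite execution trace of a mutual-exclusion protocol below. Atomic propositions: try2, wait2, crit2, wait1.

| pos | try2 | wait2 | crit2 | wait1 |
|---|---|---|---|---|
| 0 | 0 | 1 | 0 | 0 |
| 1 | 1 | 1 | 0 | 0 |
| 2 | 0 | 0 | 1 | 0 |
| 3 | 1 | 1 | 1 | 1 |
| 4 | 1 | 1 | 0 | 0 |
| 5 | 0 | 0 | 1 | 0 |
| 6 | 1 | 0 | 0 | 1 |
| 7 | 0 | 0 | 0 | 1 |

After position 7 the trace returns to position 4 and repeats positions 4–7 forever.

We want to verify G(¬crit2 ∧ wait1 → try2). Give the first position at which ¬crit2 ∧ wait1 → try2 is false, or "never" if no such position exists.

7

Check ¬crit2 ∧ wait1 → try2 at each position in order: 0 ✓, 1 ✓, 2 ✓, 3 ✓, 4 ✓, 5 ✓, 6 ✓.
At position 7 the labels are {wait1}, so ¬crit2 ∧ wait1 → try2 is false there. This is the first violation.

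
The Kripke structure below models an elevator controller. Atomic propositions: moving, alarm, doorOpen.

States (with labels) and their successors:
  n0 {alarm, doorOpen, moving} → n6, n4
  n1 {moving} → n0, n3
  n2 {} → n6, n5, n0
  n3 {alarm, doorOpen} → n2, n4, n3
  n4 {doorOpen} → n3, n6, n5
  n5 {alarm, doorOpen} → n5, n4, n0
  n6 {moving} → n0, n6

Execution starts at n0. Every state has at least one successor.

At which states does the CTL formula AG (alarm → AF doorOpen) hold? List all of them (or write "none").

{n0, n1, n2, n3, n4, n5, n6}

States satisfying alarm → AF doorOpen: {n0, n1, n2, n3, n4, n5, n6}.
States satisfying AG (alarm → AF doorOpen): {n0, n1, n2, n3, n4, n5, n6}.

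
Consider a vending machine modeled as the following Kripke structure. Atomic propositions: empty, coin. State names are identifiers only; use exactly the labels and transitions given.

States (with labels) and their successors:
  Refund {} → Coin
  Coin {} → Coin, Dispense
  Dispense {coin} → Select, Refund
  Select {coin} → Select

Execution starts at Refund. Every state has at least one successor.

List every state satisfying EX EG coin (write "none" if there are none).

{Coin, Dispense, Select}

States satisfying EG coin: {Dispense, Select}.
States satisfying EX EG coin: {Coin, Dispense, Select}.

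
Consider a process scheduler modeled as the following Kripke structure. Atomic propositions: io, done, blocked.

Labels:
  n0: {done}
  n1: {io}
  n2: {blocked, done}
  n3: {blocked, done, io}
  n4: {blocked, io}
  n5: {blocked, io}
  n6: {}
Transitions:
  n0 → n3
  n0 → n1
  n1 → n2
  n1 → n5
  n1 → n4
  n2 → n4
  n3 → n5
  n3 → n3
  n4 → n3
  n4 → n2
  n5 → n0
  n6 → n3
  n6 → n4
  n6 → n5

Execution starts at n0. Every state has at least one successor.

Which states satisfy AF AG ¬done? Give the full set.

none

States satisfying AG ¬done: ∅.
States satisfying AF AG ¬done: ∅.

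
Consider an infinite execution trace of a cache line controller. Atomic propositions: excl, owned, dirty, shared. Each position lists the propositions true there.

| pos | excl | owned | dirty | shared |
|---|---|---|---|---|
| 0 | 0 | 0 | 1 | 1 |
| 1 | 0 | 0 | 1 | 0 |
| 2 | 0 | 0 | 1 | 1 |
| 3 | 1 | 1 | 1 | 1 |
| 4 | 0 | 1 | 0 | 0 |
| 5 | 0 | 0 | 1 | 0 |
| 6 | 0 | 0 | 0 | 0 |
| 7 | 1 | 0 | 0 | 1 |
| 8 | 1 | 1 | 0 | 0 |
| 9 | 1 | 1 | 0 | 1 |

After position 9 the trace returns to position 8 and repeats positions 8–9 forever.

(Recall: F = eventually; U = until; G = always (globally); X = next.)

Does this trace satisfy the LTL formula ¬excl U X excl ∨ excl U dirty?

Satisfied

Walking from position 0: X excl first holds at position 2, and ¬excl holds at every earlier position along the way, so ¬excl U X excl holds.
Walking from position 0: dirty first holds at position 0, and excl holds at every earlier position along the way, so excl U dirty holds.
At position 0: ¬excl U X excl is true; excl U dirty is true; so ¬excl U X excl ∨ excl U dirty is true.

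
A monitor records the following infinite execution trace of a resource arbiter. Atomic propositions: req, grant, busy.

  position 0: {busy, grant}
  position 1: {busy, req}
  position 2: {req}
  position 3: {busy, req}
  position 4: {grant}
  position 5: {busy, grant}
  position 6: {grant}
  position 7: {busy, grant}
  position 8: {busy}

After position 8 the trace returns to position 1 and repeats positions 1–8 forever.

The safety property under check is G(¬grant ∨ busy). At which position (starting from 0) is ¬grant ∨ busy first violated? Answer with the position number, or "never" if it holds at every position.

4

Check ¬grant ∨ busy at each position in order: 0 ✓, 1 ✓, 2 ✓, 3 ✓.
At position 4 the labels are {grant}, so ¬grant ∨ busy is false there. This is the first violation.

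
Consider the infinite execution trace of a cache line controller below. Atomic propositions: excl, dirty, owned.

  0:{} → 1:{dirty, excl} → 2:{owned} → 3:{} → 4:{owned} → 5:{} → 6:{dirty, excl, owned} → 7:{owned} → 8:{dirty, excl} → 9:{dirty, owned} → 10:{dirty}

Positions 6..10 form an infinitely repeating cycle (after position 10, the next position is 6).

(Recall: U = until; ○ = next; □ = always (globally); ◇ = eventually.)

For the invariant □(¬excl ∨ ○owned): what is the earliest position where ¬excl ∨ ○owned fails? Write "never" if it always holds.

¬excl ∨ ○owned holds at every position 0..10, and those are all the positions the trace ever visits, so the invariant □(¬excl ∨ ○owned) is never violated.

never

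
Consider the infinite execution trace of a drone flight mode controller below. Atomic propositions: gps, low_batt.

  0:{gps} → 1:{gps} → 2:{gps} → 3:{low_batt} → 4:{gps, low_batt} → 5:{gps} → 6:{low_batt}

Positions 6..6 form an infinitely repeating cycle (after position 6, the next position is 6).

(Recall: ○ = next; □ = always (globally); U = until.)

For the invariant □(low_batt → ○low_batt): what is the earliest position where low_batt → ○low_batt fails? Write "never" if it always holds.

4

Check low_batt → ○low_batt at each position in order: 0 ✓, 1 ✓, 2 ✓, 3 ✓.
At position 4 the labels are {gps, low_batt} and the next position 5 has {gps}, so low_batt → ○low_batt is false there. This is the first violation.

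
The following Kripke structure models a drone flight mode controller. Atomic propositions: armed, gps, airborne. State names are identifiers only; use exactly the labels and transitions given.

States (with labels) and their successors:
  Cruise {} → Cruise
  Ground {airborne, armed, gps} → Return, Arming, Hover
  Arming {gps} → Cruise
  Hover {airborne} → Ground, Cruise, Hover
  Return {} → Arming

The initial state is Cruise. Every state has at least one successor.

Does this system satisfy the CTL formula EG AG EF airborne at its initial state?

States satisfying AG EF airborne: ∅.
States satisfying EG AG EF airborne: ∅.
No suitable path/successor from Cruise witnesses the formula.
Cruise ∉ Sat(EG AG EF airborne).

Does not hold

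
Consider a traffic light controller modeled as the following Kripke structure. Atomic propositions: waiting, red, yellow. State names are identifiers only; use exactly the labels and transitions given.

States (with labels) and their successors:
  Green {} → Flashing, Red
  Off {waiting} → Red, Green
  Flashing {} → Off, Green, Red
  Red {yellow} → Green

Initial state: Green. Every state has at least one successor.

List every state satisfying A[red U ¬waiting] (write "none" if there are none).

States satisfying red: ∅.
States satisfying ¬waiting: {Green, Flashing, Red}.
States satisfying A[red U ¬waiting]: {Green, Flashing, Red}.

{Green, Flashing, Red}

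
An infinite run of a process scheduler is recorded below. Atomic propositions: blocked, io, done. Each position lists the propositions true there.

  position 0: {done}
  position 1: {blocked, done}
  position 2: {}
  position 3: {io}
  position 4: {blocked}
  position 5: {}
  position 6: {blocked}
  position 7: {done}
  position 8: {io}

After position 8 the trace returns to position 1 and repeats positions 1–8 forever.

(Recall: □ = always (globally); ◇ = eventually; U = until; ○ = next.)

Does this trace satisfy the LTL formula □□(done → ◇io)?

Satisfied

□(done → ◇io) holds at every position 0..8, and those are all positions ever visited, so □□(done → ◇io) holds.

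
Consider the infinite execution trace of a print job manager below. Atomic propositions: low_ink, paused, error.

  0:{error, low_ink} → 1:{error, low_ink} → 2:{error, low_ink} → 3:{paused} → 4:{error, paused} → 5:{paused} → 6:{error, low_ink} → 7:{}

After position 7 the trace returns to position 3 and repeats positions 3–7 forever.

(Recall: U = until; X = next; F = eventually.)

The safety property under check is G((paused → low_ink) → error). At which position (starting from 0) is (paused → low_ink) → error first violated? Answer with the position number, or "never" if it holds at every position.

Check (paused → low_ink) → error at each position in order: 0 ✓, 1 ✓, 2 ✓, 3 ✓, 4 ✓, 5 ✓, 6 ✓.
At position 7 the labels are {}, so (paused → low_ink) → error is false there. This is the first violation.

7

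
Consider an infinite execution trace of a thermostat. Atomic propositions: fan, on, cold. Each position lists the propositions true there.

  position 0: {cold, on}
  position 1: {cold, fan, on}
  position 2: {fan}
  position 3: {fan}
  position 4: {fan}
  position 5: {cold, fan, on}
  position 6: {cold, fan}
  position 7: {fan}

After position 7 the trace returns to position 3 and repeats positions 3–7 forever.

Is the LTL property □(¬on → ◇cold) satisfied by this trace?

Satisfied

¬on → ◇cold holds at every position 0..7, and those are all positions ever visited, so □(¬on → ◇cold) holds.
Positions where ¬on holds: 2, 3, 4, 6, 7.
Check ◇cold at each: 2→ok, 3→ok, 4→ok, 6→ok, 7→ok.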